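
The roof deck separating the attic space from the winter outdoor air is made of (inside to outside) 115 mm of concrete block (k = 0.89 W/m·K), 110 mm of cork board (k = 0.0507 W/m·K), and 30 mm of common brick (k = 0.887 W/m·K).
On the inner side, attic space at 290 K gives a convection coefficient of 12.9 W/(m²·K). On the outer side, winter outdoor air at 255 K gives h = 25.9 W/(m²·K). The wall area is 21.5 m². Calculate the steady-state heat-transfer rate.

Q ≈ 307 W

Thermal resistances in series:
R_inner film = 1/(h_i·A) = 1/(12.9×21.5) = 0.003606 K/W
R_concrete block = L/(kA) = 0.115/(0.89×21.5) = 0.00601 K/W
R_cork board = L/(kA) = 0.11/(0.0507×21.5) = 0.1009 K/W
R_common brick = L/(kA) = 0.03/(0.887×21.5) = 0.001573 K/W
R_outer film = 1/(h_o·A) = 1/(25.9×21.5) = 0.001796 K/W
R_total = 0.1139 K/W
Q = ΔT / R_total = 35 / 0.1139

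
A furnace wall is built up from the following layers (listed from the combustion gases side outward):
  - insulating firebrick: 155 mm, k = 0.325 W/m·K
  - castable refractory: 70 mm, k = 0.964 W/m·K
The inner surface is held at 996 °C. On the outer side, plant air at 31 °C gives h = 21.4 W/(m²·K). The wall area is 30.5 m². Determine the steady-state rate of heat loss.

Q ≈ 49400 W

Model the wall as resistances in series:
R_insulating firebrick = L/(kA) = 0.155/(0.325×30.5) = 0.01564 K/W
R_castable refractory = L/(kA) = 0.07/(0.964×30.5) = 0.002381 K/W
R_outer film = 1/(h_o·A) = 1/(21.4×30.5) = 0.001532 K/W
R_total = 0.01955 K/W
Q = ΔT / R_total = 965 / 0.01955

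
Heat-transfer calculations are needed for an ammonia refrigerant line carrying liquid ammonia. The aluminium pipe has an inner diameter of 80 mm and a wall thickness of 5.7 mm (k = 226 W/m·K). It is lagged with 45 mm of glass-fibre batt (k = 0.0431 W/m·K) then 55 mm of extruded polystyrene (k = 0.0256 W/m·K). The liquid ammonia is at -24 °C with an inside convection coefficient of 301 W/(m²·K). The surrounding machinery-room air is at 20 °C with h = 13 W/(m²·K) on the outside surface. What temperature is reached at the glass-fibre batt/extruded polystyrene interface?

T ≈ -3.92 °C

For a radial system each layer contributes R = ln(r_out/r_in)/(2πkL); films add R = 1/(hA).
R_inner film = 1/(h_i·2πr₁L) = 1/(301×2π×0.04×1) = 0.01322 K/W
R_aluminium pipe wall = ln(45.7/40)/(2π×226×1) = 9.382×10^-5 K/W
R_glass-fibre batt = ln(90.7/45.7)/(2π×0.0431×1) = 2.531 K/W
R_extruded polystyrene = ln(145.7/90.7)/(2π×0.0256×1) = 2.947 K/W
R_outer film = 1/(h_o·2πr_oL) = 1/(13×2π×0.1457×1) = 0.08403 K/W
R_total = 5.575 K/W
Q = ΔT/R_total = 44/5.575
Q = 7.89 W/m
T_interface = T_inner + Q·ΣR(inner→interface) = -24 + 7.89×2.545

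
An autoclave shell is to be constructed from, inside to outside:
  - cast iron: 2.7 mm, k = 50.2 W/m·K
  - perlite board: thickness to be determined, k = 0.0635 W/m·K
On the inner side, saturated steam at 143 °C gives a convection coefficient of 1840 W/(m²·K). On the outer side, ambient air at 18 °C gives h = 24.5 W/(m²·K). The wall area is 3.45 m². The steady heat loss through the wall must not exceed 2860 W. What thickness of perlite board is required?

L ≈ 6.95 mm

Treating each layer as a thermal resistance in series:
R_inner film = 1/(h_i·A) = 1/(1840×3.45) = 1.575×10^-4 K/W
R_cast iron = L/(kA) = 0.0027/(50.2×3.45) = 1.559×10^-5 K/W
R_outer film = 1/(h_o·A) = 1/(24.5×3.45) = 0.01183 K/W
Sum of the known resistances R_other = 0.012 K/W
Required total resistance R_tot = ΔT/Q_allow = 125/2860 = 0.04371 K/W
R_perlite board = R_tot − R_other = 0.0317 K/W
L = R·k·A = 0.0317×0.0635×3.45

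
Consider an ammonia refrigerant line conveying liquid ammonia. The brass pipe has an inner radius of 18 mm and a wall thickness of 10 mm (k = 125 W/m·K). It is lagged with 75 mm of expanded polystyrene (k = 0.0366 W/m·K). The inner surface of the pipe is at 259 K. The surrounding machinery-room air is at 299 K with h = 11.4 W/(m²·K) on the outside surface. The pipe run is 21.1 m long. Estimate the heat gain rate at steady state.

For a radial system each layer contributes R = ln(r_out/r_in)/(2πkL); films add R = 1/(hA).
R_brass pipe wall = ln(28/18)/(2π×125×21.1) = 2.666×10^-5 K/W
R_expanded polystyrene = ln(103/28)/(2π×0.0366×21.1) = 0.2684 K/W
R_outer film = 1/(h_o·2πr_oL) = 1/(11.4×2π×0.103×21.1) = 0.006424 K/W
R_total = 0.2749 K/W
Q = ΔT/R_total = 40/0.2749

Q ≈ 146 W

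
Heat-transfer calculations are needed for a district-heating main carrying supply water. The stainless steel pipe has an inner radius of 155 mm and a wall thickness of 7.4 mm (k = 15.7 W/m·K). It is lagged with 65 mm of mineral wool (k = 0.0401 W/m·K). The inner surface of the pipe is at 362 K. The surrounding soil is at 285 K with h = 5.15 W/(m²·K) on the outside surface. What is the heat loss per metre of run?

q′ ≈ 52.3 W/m

Cylindrical conduction, so R = ln(r₂/r₁)/(2πkL) per layer, in series:
R_stainless steel pipe wall = ln(162.4/155)/(2π×15.7×1) = 4.728×10^-4 K/W
R_mineral wool = ln(227.4/162.4)/(2π×0.0401×1) = 1.336 K/W
R_outer film = 1/(h_o·2πr_oL) = 1/(5.15×2π×0.2274×1) = 0.1359 K/W
R_total = 1.473 K/W
Q = ΔT/R_total = 77/1.473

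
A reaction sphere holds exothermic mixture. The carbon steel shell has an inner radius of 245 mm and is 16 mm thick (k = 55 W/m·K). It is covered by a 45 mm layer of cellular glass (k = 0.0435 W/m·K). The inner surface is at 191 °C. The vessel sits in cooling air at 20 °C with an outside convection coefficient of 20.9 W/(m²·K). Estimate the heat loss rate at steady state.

Radial (spherical) resistances in series:
R_carbon steel shell = (1/0.245 − 1/0.261)/(4π×55) = 3.62×10^-4 K/W
R_cellular glass = (1/0.261 − 1/0.306)/(4π×0.0435) = 1.031 K/W
R_outer film = 1/(h·4πr_o²) = 1/(20.9×4π×0.306²) = 0.04066 K/W
R_total = 1.072 K/W
Q = ΔT/R_total = 171/1.072

Q ≈ 160 W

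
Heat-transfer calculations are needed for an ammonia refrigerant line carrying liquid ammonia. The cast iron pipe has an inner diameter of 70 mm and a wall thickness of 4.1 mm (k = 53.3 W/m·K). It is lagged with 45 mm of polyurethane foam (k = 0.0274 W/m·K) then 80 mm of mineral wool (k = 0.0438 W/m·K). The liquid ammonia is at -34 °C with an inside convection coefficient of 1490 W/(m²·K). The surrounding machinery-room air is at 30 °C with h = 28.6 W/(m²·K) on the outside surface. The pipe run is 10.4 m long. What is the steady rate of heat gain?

Cylindrical conduction, so R = ln(r₂/r₁)/(2πkL) per layer, in series:
R_inner film = 1/(h_i·2πr₁L) = 1/(1490×2π×0.035×10.4) = 2.934×10^-4 K/W
R_cast iron pipe wall = ln(39.1/35)/(2π×53.3×10.4) = 3.181×10^-5 K/W
R_polyurethane foam = ln(84.1/39.1)/(2π×0.0274×10.4) = 0.4278 K/W
R_mineral wool = ln(164.1/84.1)/(2π×0.0438×10.4) = 0.2336 K/W
R_outer film = 1/(h_o·2πr_oL) = 1/(28.6×2π×0.1641×10.4) = 0.003261 K/W
R_total = 0.6649 K/W
Q = ΔT/R_total = 64/0.6649

Q ≈ 96.3 W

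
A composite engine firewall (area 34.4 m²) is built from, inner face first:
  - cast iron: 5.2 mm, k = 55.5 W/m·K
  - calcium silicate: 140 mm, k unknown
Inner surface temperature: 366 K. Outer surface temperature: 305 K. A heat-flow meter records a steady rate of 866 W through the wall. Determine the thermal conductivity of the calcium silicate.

k ≈ 0.0578 W/(m·K)

Using the resistance-network approach (series):
R_cast iron = L/(kA) = 0.0052/(55.5×34.4) = 2.724×10^-6 K/W
Sum of known resistances R_other = 2.724×10^-6 K/W
Total R = ΔT/Q = 61/866 = 0.07044 K/W
R_calcium silicate = R_total − R_other = 0.07044 K/W
k = L/(R·A) = 0.14/(0.07044×34.4)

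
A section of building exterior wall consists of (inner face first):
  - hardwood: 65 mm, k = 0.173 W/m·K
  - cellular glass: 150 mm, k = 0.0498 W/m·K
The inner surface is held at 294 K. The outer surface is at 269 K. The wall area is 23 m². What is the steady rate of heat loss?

Series thermal resistances:
R_hardwood = L/(kA) = 0.065/(0.173×23) = 0.01634 K/W
R_cellular glass = L/(kA) = 0.15/(0.0498×23) = 0.131 K/W
R_total = 0.1473 K/W
Q = ΔT / R_total = 25 / 0.1473

Q ≈ 170 W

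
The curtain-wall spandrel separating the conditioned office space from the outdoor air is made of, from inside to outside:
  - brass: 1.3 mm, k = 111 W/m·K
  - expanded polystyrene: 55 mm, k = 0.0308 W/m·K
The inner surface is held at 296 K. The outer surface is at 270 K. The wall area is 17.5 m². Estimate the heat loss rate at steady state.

Q ≈ 255 W

Using the resistance-network approach (series):
R_brass = L/(kA) = 0.0013/(111×17.5) = 6.692×10^-7 K/W
R_expanded polystyrene = L/(kA) = 0.055/(0.0308×17.5) = 0.102 K/W
R_total = 0.102 K/W
Q = ΔT / R_total = 26 / 0.102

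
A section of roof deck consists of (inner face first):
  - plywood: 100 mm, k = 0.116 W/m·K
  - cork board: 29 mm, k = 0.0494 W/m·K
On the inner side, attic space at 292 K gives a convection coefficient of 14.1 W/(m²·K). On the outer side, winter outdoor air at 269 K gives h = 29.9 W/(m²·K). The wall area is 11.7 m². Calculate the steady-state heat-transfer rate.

Q ≈ 173 W

Series thermal resistances:
R_inner film = 1/(h_i·A) = 1/(14.1×11.7) = 0.006062 K/W
R_plywood = L/(kA) = 0.1/(0.116×11.7) = 0.07368 K/W
R_cork board = L/(kA) = 0.029/(0.0494×11.7) = 0.05017 K/W
R_outer film = 1/(h_o·A) = 1/(29.9×11.7) = 0.002859 K/W
R_total = 0.1328 K/W
Q = ΔT / R_total = 23 / 0.1328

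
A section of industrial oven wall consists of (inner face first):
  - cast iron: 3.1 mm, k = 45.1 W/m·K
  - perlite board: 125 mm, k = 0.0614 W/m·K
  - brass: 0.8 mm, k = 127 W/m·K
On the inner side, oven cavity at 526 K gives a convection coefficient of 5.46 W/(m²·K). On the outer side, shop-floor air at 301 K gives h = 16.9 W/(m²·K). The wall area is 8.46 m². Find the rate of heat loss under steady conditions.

Thermal resistances in series:
R_inner film = 1/(h_i·A) = 1/(5.46×8.46) = 0.02165 K/W
R_cast iron = L/(kA) = 0.0031/(45.1×8.46) = 8.125×10^-6 K/W
R_perlite board = L/(kA) = 0.125/(0.0614×8.46) = 0.2406 K/W
R_brass = L/(kA) = 0.0008/(127×8.46) = 7.446×10^-7 K/W
R_outer film = 1/(h_o·A) = 1/(16.9×8.46) = 0.006994 K/W
R_total = 0.2693 K/W
Q = ΔT / R_total = 225 / 0.2693

Q ≈ 836 W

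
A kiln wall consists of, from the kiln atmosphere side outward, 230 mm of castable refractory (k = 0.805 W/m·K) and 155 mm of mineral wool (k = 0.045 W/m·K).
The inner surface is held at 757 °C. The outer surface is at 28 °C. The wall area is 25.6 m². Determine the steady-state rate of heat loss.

Using the resistance-network approach (series):
R_castable refractory = L/(kA) = 0.23/(0.805×25.6) = 0.01116 K/W
R_mineral wool = L/(kA) = 0.155/(0.045×25.6) = 0.1345 K/W
R_total = 0.1457 K/W
Q = ΔT / R_total = 729 / 0.1457

Q ≈ 5000 W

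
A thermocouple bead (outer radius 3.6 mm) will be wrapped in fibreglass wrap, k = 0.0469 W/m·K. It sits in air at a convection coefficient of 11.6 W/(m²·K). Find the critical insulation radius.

For a sphere r_cr = 2k/h = 2×0.0469/11.6
r_cr = 8.09 mm; since the bare radius (3.6 mm) is below r_cr, adding a thin layer of insulation will *increase* heat loss.

r_cr ≈ 8.09 mm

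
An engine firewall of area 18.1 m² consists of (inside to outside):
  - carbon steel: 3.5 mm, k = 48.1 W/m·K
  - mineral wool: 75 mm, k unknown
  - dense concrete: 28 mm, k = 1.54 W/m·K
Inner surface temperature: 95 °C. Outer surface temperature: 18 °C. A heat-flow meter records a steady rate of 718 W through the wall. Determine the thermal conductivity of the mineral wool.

Treating each layer as a thermal resistance in series:
R_carbon steel = L/(kA) = 0.0035/(48.1×18.1) = 4.02×10^-6 K/W
R_dense concrete = L/(kA) = 0.028/(1.54×18.1) = 0.001005 K/W
Sum of known resistances R_other = 0.001009 K/W
Total R = ΔT/Q = 77/718 = 0.1072 K/W
R_mineral wool = R_total − R_other = 0.1062 K/W
k = L/(R·A) = 0.075/(0.1062×18.1)

k ≈ 0.039 W/(m·K)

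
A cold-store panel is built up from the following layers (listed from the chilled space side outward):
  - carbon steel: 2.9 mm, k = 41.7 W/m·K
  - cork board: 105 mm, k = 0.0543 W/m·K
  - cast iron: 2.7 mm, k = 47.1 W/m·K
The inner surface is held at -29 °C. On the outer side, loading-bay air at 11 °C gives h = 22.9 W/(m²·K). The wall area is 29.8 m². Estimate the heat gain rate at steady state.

Q ≈ 603 W

Model the wall as resistances in series:
R_carbon steel = L/(kA) = 0.0029/(41.7×29.8) = 2.334×10^-6 K/W
R_cork board = L/(kA) = 0.105/(0.0543×29.8) = 0.06489 K/W
R_cast iron = L/(kA) = 0.0027/(47.1×29.8) = 1.924×10^-6 K/W
R_outer film = 1/(h_o·A) = 1/(22.9×29.8) = 0.001465 K/W
R_total = 0.06636 K/W
Q = ΔT / R_total = 40 / 0.06636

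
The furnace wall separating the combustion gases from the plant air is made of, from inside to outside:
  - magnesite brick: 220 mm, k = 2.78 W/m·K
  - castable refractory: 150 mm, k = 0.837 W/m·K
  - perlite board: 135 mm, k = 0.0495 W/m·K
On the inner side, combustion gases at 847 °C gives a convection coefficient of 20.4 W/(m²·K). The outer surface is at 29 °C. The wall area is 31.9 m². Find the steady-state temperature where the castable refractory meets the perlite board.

T ≈ 764 °C

Treating each layer as a thermal resistance in series:
R_inner film = 1/(h_i·A) = 1/(20.4×31.9) = 0.001537 K/W
R_magnesite brick = L/(kA) = 0.22/(2.78×31.9) = 0.002481 K/W
R_castable refractory = L/(kA) = 0.15/(0.837×31.9) = 0.005618 K/W
R_perlite board = L/(kA) = 0.135/(0.0495×31.9) = 0.08549 K/W
R_total = 0.09513 K/W;  Q = ΔT/R_total = 818/0.09513 = 8599 W
T_interface = T_inner − Q·ΣR(inner→interface) = 847 − 8600×0.009635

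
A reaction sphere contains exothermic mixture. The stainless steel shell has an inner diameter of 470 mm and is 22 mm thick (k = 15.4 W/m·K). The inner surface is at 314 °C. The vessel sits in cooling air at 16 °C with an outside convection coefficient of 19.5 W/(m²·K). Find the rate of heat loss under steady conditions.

Each spherical layer contributes R = (1/r_i − 1/r_o)/(4πk):
R_stainless steel shell = (1/0.235 − 1/0.257)/(4π×15.4) = 0.001882 K/W
R_outer film = 1/(h·4πr_o²) = 1/(19.5×4π×0.257²) = 0.06179 K/W
R_total = 0.06367 K/W
Q = ΔT/R_total = 298/0.06367

Q ≈ 4680 W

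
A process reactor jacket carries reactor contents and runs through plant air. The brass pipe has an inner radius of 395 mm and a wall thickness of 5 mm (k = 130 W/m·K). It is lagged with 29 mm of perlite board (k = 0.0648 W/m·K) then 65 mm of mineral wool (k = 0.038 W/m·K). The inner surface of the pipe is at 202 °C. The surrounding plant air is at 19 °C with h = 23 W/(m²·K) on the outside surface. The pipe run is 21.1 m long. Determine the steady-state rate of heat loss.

For a radial system each layer contributes R = ln(r_out/r_in)/(2πkL); films add R = 1/(hA).
R_brass pipe wall = ln(400/395)/(2π×130×21.1) = 7.298×10^-7 K/W
R_perlite board = ln(429/400)/(2π×0.0648×21.1) = 0.008147 K/W
R_mineral wool = ln(494/429)/(2π×0.038×21.1) = 0.028 K/W
R_outer film = 1/(h_o·2πr_oL) = 1/(23×2π×0.494×21.1) = 6.639×10^-4 K/W
R_total = 0.03682 K/W
Q = ΔT/R_total = 183/0.03682

Q ≈ 4970 W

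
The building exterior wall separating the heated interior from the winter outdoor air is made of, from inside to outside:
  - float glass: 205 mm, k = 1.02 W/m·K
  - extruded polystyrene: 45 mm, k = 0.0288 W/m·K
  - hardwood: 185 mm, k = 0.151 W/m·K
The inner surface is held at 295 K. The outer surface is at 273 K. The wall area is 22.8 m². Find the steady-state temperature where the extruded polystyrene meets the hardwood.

Treating each layer as a thermal resistance in series:
R_float glass = L/(kA) = 0.205/(1.02×22.8) = 0.008815 K/W
R_extruded polystyrene = L/(kA) = 0.045/(0.0288×22.8) = 0.06853 K/W
R_hardwood = L/(kA) = 0.185/(0.151×22.8) = 0.05374 K/W
R_total = 0.1311 K/W;  Q = ΔT/R_total = 22/0.1311 = 167.8 W
T_interface = T_inner − Q·ΣR(inner→interface) = 295 − 168×0.07735

T ≈ 282 K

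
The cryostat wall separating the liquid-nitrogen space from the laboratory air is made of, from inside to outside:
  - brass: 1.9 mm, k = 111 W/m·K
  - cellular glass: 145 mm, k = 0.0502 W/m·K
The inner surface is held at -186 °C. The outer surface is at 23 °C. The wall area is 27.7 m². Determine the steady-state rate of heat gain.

Series thermal resistances:
R_brass = L/(kA) = 0.0019/(111×27.7) = 6.179×10^-7 K/W
R_cellular glass = L/(kA) = 0.145/(0.0502×27.7) = 0.1043 K/W
R_total = 0.1043 K/W
Q = ΔT / R_total = 209 / 0.1043

Q ≈ 2000 W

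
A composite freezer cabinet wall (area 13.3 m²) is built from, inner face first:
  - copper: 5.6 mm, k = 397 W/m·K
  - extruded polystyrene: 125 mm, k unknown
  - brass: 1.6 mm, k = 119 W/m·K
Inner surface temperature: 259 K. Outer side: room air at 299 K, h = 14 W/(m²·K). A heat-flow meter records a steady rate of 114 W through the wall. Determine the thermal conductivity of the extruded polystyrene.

Model the wall as resistances in series:
R_copper = L/(kA) = 0.0056/(397×13.3) = 1.061×10^-6 K/W
R_brass = L/(kA) = 0.0016/(119×13.3) = 1.011×10^-6 K/W
R_outer film = 1/(h_o·A) = 1/(14×13.3) = 0.005371 K/W
Sum of known resistances R_other = 0.005373 K/W
Total R = ΔT/Q = 40/114 = 0.3509 K/W
R_extruded polystyrene = R_total − R_other = 0.3455 K/W
k = L/(R·A) = 0.125/(0.3455×13.3)

k ≈ 0.0272 W/(m·K)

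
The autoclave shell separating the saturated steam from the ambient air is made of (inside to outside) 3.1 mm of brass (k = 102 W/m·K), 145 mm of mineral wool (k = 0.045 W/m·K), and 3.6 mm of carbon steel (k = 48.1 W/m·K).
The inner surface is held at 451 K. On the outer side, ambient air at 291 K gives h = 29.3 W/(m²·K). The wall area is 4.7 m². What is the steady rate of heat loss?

Q ≈ 231 W

Using the resistance-network approach (series):
R_brass = L/(kA) = 0.0031/(102×4.7) = 6.466×10^-6 K/W
R_mineral wool = L/(kA) = 0.145/(0.045×4.7) = 0.6856 K/W
R_carbon steel = L/(kA) = 0.0036/(48.1×4.7) = 1.592×10^-5 K/W
R_outer film = 1/(h_o·A) = 1/(29.3×4.7) = 0.007262 K/W
R_total = 0.6929 K/W
Q = ΔT / R_total = 160 / 0.6929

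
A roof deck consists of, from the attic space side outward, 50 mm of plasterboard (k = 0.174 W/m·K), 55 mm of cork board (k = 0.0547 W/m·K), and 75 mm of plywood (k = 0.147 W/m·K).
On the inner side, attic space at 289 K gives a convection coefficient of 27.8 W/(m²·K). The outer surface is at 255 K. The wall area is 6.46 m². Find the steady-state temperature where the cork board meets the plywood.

T ≈ 264 K

Series thermal resistances:
R_inner film = 1/(h_i·A) = 1/(27.8×6.46) = 0.005568 K/W
R_plasterboard = L/(kA) = 0.05/(0.174×6.46) = 0.04448 K/W
R_cork board = L/(kA) = 0.055/(0.0547×6.46) = 0.1556 K/W
R_plywood = L/(kA) = 0.075/(0.147×6.46) = 0.07898 K/W
R_total = 0.2847 K/W;  Q = ΔT/R_total = 34/0.2847 = 119.4 W
T_interface = T_inner − Q·ΣR(inner→interface) = 289 − 119×0.2057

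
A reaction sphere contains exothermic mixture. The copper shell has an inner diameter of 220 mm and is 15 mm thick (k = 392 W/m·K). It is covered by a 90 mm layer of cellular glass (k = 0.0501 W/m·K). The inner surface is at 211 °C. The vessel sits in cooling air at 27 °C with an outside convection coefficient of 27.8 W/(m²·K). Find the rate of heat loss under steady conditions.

Q ≈ 34.2 W

Each spherical layer contributes R = (1/r_i − 1/r_o)/(4πk):
R_copper shell = (1/0.11 − 1/0.125)/(4π×392) = 2.215×10^-4 K/W
R_cellular glass = (1/0.125 − 1/0.215)/(4π×0.0501) = 5.319 K/W
R_outer film = 1/(h·4πr_o²) = 1/(27.8×4π×0.215²) = 0.06193 K/W
R_total = 5.381 K/W
Q = ΔT/R_total = 184/5.381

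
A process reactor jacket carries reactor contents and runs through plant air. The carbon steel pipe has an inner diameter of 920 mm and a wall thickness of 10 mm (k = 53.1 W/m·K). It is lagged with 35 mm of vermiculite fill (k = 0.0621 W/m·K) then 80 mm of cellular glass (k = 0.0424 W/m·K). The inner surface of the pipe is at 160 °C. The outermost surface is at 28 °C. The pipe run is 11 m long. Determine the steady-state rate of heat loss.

Cylindrical conduction, so R = ln(r₂/r₁)/(2πkL) per layer, in series:
R_carbon steel pipe wall = ln(470/460)/(2π×53.1×11) = 5.86×10^-6 K/W
R_vermiculite fill = ln(505/470)/(2π×0.0621×11) = 0.01673 K/W
R_cellular glass = ln(585/505)/(2π×0.0424×11) = 0.05018 K/W
R_total = 0.06692 K/W
Q = ΔT/R_total = 132/0.06692

Q ≈ 1970 W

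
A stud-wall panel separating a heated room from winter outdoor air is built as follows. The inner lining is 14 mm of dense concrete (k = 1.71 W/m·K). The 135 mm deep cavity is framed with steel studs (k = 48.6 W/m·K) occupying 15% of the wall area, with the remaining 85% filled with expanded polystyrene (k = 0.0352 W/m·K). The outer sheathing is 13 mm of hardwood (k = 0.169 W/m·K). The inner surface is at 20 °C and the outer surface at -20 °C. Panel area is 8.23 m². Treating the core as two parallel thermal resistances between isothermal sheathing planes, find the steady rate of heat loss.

Sheathing layers in series; stud and cavity paths in parallel between them.
R_inner = 0.014/(1.71×8.23) = 9.948×10^-4 K/W
R_stud  = 0.135/(48.6×0.15×8.23) = 0.00225 K/W
R_cav   = 0.135/(0.0352×0.85×8.23) = 0.5482 K/W
1/R_core = 1/R_stud + 1/R_cav → R_core = 0.002241 K/W
R_outer = 0.013/(0.169×8.23) = 0.009347 K/W
R_total = 0.01258 K/W
Q = ΔT/R_total = 40/0.01258

Q ≈ 3180 W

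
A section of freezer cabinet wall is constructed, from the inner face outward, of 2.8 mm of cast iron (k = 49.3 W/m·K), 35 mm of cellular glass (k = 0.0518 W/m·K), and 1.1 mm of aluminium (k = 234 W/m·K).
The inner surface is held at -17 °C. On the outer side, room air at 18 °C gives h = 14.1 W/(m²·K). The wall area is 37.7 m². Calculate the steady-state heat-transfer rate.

Series thermal resistances:
R_cast iron = L/(kA) = 0.0028/(49.3×37.7) = 1.507×10^-6 K/W
R_cellular glass = L/(kA) = 0.035/(0.0518×37.7) = 0.01792 K/W
R_aluminium = L/(kA) = 0.0011/(234×37.7) = 1.247×10^-7 K/W
R_outer film = 1/(h_o·A) = 1/(14.1×37.7) = 0.001881 K/W
R_total = 0.01981 K/W
Q = ΔT / R_total = 35 / 0.01981

Q ≈ 1770 W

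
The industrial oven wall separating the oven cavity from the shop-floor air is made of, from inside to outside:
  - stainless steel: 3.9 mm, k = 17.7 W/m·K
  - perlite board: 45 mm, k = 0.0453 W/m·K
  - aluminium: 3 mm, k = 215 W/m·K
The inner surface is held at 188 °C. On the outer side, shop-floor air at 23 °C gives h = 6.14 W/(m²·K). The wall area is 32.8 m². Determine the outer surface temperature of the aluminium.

T ≈ 46.2 °C

Using the resistance-network approach (series):
R_stainless steel = L/(kA) = 0.0039/(17.7×32.8) = 6.718×10^-6 K/W
R_perlite board = L/(kA) = 0.045/(0.0453×32.8) = 0.03029 K/W
R_aluminium = L/(kA) = 0.003/(215×32.8) = 4.254×10^-7 K/W
R_outer film = 1/(h_o·A) = 1/(6.14×32.8) = 0.004965 K/W
R_total = 0.03526 K/W;  Q = ΔT/R_total = 165/0.03526 = 4680 W
T_interface = T_inner − Q·ΣR(inner→interface) = 188 − 4680×0.03029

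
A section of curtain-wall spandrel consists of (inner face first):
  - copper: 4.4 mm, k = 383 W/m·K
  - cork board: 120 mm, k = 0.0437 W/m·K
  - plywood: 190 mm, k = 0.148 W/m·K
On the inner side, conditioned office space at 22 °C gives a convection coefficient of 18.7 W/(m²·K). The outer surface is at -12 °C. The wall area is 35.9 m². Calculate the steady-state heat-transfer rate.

Treating each layer as a thermal resistance in series:
R_inner film = 1/(h_i·A) = 1/(18.7×35.9) = 0.00149 K/W
R_copper = L/(kA) = 0.0044/(383×35.9) = 3.2×10^-7 K/W
R_cork board = L/(kA) = 0.12/(0.0437×35.9) = 0.07649 K/W
R_plywood = L/(kA) = 0.19/(0.148×35.9) = 0.03576 K/W
R_total = 0.1137 K/W
Q = ΔT / R_total = 34 / 0.1137

Q ≈ 299 W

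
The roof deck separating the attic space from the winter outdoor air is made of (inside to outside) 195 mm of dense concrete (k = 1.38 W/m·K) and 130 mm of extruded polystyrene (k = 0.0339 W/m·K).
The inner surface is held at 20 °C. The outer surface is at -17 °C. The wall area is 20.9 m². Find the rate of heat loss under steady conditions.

Q ≈ 194 W

Model the wall as resistances in series:
R_dense concrete = L/(kA) = 0.195/(1.38×20.9) = 0.006761 K/W
R_extruded polystyrene = L/(kA) = 0.13/(0.0339×20.9) = 0.1835 K/W
R_total = 0.1902 K/W
Q = ΔT / R_total = 37 / 0.1902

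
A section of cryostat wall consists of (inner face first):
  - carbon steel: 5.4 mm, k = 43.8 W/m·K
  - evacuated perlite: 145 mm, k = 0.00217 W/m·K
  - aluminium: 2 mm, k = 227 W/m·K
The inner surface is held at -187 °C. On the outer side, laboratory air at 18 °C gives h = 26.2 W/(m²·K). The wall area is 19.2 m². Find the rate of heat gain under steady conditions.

Q ≈ 58.9 W

Model the wall as resistances in series:
R_carbon steel = L/(kA) = 0.0054/(43.8×19.2) = 6.421×10^-6 K/W
R_evacuated perlite = L/(kA) = 0.145/(0.00217×19.2) = 3.48 K/W
R_aluminium = L/(kA) = 0.002/(227×19.2) = 4.589×10^-7 K/W
R_outer film = 1/(h_o·A) = 1/(26.2×19.2) = 0.001988 K/W
R_total = 3.482 K/W
Q = ΔT / R_total = 205 / 3.482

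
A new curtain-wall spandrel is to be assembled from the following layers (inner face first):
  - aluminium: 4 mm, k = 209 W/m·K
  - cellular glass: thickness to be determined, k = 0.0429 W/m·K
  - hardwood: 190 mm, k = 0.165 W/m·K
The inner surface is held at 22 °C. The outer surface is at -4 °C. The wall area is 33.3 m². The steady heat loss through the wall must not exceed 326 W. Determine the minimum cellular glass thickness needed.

Series thermal resistances:
R_aluminium = L/(kA) = 0.004/(209×33.3) = 5.747×10^-7 K/W
R_hardwood = L/(kA) = 0.19/(0.165×33.3) = 0.03458 K/W
Sum of the known resistances R_other = 0.03458 K/W
Required total resistance R_tot = ΔT/Q_allow = 26/326 = 0.07975 K/W
R_cellular glass = R_tot − R_other = 0.04517 K/W
L = R·k·A = 0.04517×0.0429×33.3

L ≈ 64.5 mm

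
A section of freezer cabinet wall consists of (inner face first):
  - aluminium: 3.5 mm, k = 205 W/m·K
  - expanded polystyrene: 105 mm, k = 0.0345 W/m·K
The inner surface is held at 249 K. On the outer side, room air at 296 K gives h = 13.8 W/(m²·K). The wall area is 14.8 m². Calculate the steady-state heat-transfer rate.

Q ≈ 223 W

Series thermal resistances:
R_aluminium = L/(kA) = 0.0035/(205×14.8) = 1.154×10^-6 K/W
R_expanded polystyrene = L/(kA) = 0.105/(0.0345×14.8) = 0.2056 K/W
R_outer film = 1/(h_o·A) = 1/(13.8×14.8) = 0.004896 K/W
R_total = 0.2105 K/W
Q = ΔT / R_total = 47 / 0.2105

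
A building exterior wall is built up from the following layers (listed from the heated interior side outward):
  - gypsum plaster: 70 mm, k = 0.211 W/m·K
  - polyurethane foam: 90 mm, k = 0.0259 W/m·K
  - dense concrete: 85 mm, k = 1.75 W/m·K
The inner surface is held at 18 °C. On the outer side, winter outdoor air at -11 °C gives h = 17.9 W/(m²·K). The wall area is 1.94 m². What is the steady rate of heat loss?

Q ≈ 14.4 W

Model the wall as resistances in series:
R_gypsum plaster = L/(kA) = 0.07/(0.211×1.94) = 0.171 K/W
R_polyurethane foam = L/(kA) = 0.09/(0.0259×1.94) = 1.791 K/W
R_dense concrete = L/(kA) = 0.085/(1.75×1.94) = 0.02504 K/W
R_outer film = 1/(h_o·A) = 1/(17.9×1.94) = 0.0288 K/W
R_total = 2.016 K/W
Q = ΔT / R_total = 29 / 2.016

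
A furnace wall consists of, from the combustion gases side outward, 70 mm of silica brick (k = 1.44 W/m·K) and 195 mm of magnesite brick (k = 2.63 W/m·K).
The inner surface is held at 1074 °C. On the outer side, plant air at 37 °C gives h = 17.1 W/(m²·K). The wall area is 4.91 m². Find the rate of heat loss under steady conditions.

Series thermal resistances:
R_silica brick = L/(kA) = 0.07/(1.44×4.91) = 0.0099 K/W
R_magnesite brick = L/(kA) = 0.195/(2.63×4.91) = 0.0151 K/W
R_outer film = 1/(h_o·A) = 1/(17.1×4.91) = 0.01191 K/W
R_total = 0.03691 K/W
Q = ΔT / R_total = 1037 / 0.03691

Q ≈ 28100 W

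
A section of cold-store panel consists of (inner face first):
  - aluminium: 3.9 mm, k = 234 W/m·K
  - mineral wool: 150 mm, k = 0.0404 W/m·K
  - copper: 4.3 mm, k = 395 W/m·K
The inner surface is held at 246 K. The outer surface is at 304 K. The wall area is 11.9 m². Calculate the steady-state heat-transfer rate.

Q ≈ 186 W

Model the wall as resistances in series:
R_aluminium = L/(kA) = 0.0039/(234×11.9) = 1.401×10^-6 K/W
R_mineral wool = L/(kA) = 0.15/(0.0404×11.9) = 0.312 K/W
R_copper = L/(kA) = 0.0043/(395×11.9) = 9.148×10^-7 K/W
R_total = 0.312 K/W
Q = ΔT / R_total = 58 / 0.312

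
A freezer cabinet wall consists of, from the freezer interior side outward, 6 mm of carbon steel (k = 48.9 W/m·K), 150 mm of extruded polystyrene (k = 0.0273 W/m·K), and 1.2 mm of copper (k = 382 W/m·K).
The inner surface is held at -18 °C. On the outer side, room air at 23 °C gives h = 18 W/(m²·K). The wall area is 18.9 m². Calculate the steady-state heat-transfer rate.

Thermal resistances in series:
R_carbon steel = L/(kA) = 0.006/(48.9×18.9) = 6.492×10^-6 K/W
R_extruded polystyrene = L/(kA) = 0.15/(0.0273×18.9) = 0.2907 K/W
R_copper = L/(kA) = 0.0012/(382×18.9) = 1.662×10^-7 K/W
R_outer film = 1/(h_o·A) = 1/(18×18.9) = 0.002939 K/W
R_total = 0.2937 K/W
Q = ΔT / R_total = 41 / 0.2937

Q ≈ 140 W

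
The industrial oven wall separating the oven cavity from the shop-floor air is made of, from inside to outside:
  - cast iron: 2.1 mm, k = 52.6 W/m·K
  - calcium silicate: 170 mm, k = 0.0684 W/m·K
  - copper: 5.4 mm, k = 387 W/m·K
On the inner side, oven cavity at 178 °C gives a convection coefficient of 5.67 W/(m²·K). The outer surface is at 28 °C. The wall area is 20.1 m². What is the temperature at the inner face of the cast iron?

Thermal resistances in series:
R_inner film = 1/(h_i·A) = 1/(5.67×20.1) = 0.008774 K/W
R_cast iron = L/(kA) = 0.0021/(52.6×20.1) = 1.986×10^-6 K/W
R_calcium silicate = L/(kA) = 0.17/(0.0684×20.1) = 0.1237 K/W
R_copper = L/(kA) = 0.0054/(387×20.1) = 6.942×10^-7 K/W
R_total = 0.1324 K/W;  Q = ΔT/R_total = 150/0.1324 = 1133 W
T_interface = T_inner − Q·ΣR(inner→interface) = 178 − 1130×0.008774

T ≈ 168 °C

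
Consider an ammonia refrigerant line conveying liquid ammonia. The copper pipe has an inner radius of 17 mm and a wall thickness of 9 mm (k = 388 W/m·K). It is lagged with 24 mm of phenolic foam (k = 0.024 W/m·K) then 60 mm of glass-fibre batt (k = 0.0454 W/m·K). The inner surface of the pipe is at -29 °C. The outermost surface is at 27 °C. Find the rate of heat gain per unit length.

q′ ≈ 7.89 W/m

Radial resistances (cylindrical: R_cond = ln(r_o/r_i)/(2πkL), R_conv = 1/(h·2πrL)):
R_copper pipe wall = ln(26/17)/(2π×388×1) = 1.743×10^-4 K/W
R_phenolic foam = ln(50/26)/(2π×0.024×1) = 4.336 K/W
R_glass-fibre batt = ln(110/50)/(2π×0.0454×1) = 2.764 K/W
R_total = 7.101 K/W
Q = ΔT/R_total = 56/7.101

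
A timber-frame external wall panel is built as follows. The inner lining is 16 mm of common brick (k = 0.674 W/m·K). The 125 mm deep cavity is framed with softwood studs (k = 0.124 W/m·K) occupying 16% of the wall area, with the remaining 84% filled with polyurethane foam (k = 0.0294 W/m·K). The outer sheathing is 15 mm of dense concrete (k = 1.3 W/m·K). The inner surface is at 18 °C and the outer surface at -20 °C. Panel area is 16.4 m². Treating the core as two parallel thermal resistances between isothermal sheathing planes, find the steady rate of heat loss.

Q ≈ 219 W

Sheathing layers in series; stud and cavity paths in parallel between them.
R_inner = 0.016/(0.674×16.4) = 0.001447 K/W
R_stud  = 0.125/(0.124×0.16×16.4) = 0.3842 K/W
R_cav   = 0.125/(0.0294×0.84×16.4) = 0.3086 K/W
1/R_core = 1/R_stud + 1/R_cav → R_core = 0.1711 K/W
R_outer = 0.015/(1.3×16.4) = 7.036×10^-4 K/W
R_total = 0.1733 K/W
Q = ΔT/R_total = 38/0.1733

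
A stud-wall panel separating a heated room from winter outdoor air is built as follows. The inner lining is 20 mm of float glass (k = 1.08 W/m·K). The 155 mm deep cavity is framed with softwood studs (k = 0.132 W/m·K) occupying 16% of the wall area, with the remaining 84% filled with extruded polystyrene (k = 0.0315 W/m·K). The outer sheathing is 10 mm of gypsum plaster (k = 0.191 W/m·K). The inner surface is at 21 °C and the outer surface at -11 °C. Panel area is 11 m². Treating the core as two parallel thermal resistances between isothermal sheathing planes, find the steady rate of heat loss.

Sheathing layers in series; stud and cavity paths in parallel between them.
R_inner = 0.02/(1.08×11) = 0.001684 K/W
R_stud  = 0.155/(0.132×0.16×11) = 0.6672 K/W
R_cav   = 0.155/(0.0315×0.84×11) = 0.5325 K/W
1/R_core = 1/R_stud + 1/R_cav → R_core = 0.2962 K/W
R_outer = 0.01/(0.191×11) = 0.00476 K/W
R_total = 0.3026 K/W
Q = ΔT/R_total = 32/0.3026

Q ≈ 106 W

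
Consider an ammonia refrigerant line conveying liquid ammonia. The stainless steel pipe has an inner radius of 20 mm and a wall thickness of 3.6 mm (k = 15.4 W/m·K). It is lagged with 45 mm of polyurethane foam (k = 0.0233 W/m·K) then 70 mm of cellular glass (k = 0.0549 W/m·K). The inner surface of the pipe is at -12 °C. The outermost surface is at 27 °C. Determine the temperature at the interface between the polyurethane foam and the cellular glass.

T ≈ 18.5 °C

Treating each annulus and film as a series resistance:
R_stainless steel pipe wall = ln(23.6/20)/(2π×15.4×1) = 0.001711 K/W
R_polyurethane foam = ln(68.6/23.6)/(2π×0.0233×1) = 7.289 K/W
R_cellular glass = ln(138.6/68.6)/(2π×0.0549×1) = 2.039 K/W
R_total = 9.329 K/W
Q = ΔT/R_total = 39/9.329
Q = 4.18 W/m
T_interface = T_inner + Q·ΣR(inner→interface) = -12 + 4.18×7.29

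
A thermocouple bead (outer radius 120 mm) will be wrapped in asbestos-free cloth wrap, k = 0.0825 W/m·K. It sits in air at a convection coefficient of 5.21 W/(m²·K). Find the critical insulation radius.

For a sphere r_cr = 2k/h = 2×0.0825/5.21
r_cr = 31.7 mm; since the bare radius (120 mm) is above r_cr, any added insulation will reduce heat loss.

r_cr ≈ 31.7 mm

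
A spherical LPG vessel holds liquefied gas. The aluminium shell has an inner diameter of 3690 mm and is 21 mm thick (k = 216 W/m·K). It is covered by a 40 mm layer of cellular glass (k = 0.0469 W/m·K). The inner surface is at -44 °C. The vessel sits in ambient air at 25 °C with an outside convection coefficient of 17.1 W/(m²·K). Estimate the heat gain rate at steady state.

For a spherical shell R = (1/r₁ − 1/r₂)/(4πk); film R = 1/(h·4πr²). In series:
R_aluminium shell = (1/1.845 − 1/1.866)/(4π×216) = 2.247×10^-6 K/W
R_cellular glass = (1/1.866 − 1/1.906)/(4π×0.0469) = 0.01908 K/W
R_outer film = 1/(h·4πr_o²) = 1/(17.1×4π×1.906²) = 0.001281 K/W
R_total = 0.02037 K/W
Q = ΔT/R_total = 69/0.02037

Q ≈ 3390 W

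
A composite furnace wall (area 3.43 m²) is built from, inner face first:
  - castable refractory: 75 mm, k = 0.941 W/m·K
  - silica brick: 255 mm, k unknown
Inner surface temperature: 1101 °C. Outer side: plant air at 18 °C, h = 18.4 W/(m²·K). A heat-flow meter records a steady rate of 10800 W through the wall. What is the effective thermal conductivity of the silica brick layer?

Model the wall as resistances in series:
R_castable refractory = L/(kA) = 0.075/(0.941×3.43) = 0.02324 K/W
R_outer film = 1/(h_o·A) = 1/(18.4×3.43) = 0.01584 K/W
Sum of known resistances R_other = 0.03908 K/W
Total R = ΔT/Q = 1083/10800 = 0.1003 K/W
R_silica brick = R_total − R_other = 0.0612 K/W
k = L/(R·A) = 0.255/(0.0612×3.43)

k ≈ 1.21 W/(m·K)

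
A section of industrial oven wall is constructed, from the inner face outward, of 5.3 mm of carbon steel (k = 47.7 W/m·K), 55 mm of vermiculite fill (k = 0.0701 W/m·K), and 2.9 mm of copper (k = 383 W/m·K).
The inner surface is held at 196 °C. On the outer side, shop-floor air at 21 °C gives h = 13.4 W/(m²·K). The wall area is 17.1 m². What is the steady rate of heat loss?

Q ≈ 3480 W

Series thermal resistances:
R_carbon steel = L/(kA) = 0.0053/(47.7×17.1) = 6.498×10^-6 K/W
R_vermiculite fill = L/(kA) = 0.055/(0.0701×17.1) = 0.04588 K/W
R_copper = L/(kA) = 0.0029/(383×17.1) = 4.428×10^-7 K/W
R_outer film = 1/(h_o·A) = 1/(13.4×17.1) = 0.004364 K/W
R_total = 0.05025 K/W
Q = ΔT / R_total = 175 / 0.05025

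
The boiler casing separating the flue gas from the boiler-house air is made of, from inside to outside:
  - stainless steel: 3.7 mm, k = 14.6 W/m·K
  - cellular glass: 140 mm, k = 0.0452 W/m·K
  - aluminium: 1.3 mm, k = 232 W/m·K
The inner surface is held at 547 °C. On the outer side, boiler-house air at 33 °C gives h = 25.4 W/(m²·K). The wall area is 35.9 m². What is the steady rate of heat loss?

Treating each layer as a thermal resistance in series:
R_stainless steel = L/(kA) = 0.0037/(14.6×35.9) = 7.059×10^-6 K/W
R_cellular glass = L/(kA) = 0.14/(0.0452×35.9) = 0.08628 K/W
R_aluminium = L/(kA) = 0.0013/(232×35.9) = 1.561×10^-7 K/W
R_outer film = 1/(h_o·A) = 1/(25.4×35.9) = 0.001097 K/W
R_total = 0.08738 K/W
Q = ΔT / R_total = 514 / 0.08738

Q ≈ 5880 W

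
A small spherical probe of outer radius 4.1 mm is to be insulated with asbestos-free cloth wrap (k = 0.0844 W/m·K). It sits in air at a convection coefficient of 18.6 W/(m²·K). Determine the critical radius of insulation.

For a sphere r_cr = 2k/h = 2×0.0844/18.6
r_cr = 9.08 mm; since the bare radius (4.1 mm) is below r_cr, adding a thin layer of insulation will *increase* heat loss.

r_cr ≈ 9.08 mm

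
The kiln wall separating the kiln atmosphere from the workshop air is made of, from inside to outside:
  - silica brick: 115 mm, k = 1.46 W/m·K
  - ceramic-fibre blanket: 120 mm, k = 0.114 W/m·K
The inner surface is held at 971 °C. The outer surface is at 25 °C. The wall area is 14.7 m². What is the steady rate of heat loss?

Model the wall as resistances in series:
R_silica brick = L/(kA) = 0.115/(1.46×14.7) = 0.005358 K/W
R_ceramic-fibre blanket = L/(kA) = 0.12/(0.114×14.7) = 0.07161 K/W
R_total = 0.07697 K/W
Q = ΔT / R_total = 946 / 0.07697

Q ≈ 12300 W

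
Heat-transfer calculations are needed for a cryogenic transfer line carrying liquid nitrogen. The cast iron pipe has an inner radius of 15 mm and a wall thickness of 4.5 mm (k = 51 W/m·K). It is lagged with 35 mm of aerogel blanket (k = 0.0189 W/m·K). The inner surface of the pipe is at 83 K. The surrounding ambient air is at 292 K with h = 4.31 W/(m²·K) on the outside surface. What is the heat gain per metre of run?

q′ ≈ 22.4 W/m

Treating each annulus and film as a series resistance:
R_cast iron pipe wall = ln(19.5/15)/(2π×51×1) = 8.188×10^-4 K/W
R_aerogel blanket = ln(54.5/19.5)/(2π×0.0189×1) = 8.655 K/W
R_outer film = 1/(h_o·2πr_oL) = 1/(4.31×2π×0.0545×1) = 0.6776 K/W
R_total = 9.333 K/W
Q = ΔT/R_total = 209/9.333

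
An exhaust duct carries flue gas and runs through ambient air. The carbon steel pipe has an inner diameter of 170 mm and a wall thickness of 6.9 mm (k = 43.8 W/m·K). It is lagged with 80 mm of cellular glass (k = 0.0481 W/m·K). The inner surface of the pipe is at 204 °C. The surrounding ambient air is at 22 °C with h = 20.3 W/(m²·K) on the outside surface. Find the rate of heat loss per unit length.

Per-layer cylindrical resistances, series-summed:
R_carbon steel pipe wall = ln(91.9/85)/(2π×43.8×1) = 2.836×10^-4 K/W
R_cellular glass = ln(171.9/91.9)/(2π×0.0481×1) = 2.072 K/W
R_outer film = 1/(h_o·2πr_oL) = 1/(20.3×2π×0.1719×1) = 0.04561 K/W
R_total = 2.118 K/W
Q = ΔT/R_total = 182/2.118

q′ ≈ 85.9 W/m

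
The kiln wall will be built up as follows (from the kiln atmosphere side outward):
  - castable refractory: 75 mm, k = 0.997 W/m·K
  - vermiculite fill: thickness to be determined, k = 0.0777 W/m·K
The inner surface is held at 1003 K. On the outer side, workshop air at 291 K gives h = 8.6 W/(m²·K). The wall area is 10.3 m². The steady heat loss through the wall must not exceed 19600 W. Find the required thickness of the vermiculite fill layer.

L ≈ 14.2 mm

Using the resistance-network approach (series):
R_castable refractory = L/(kA) = 0.075/(0.997×10.3) = 0.007303 K/W
R_outer film = 1/(h_o·A) = 1/(8.6×10.3) = 0.01129 K/W
Sum of the known resistances R_other = 0.01859 K/W
Required total resistance R_tot = ΔT/Q_allow = 712/19600 = 0.03633 K/W
R_vermiculite fill = R_tot − R_other = 0.01773 K/W
L = R·k·A = 0.01773×0.0777×10.3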